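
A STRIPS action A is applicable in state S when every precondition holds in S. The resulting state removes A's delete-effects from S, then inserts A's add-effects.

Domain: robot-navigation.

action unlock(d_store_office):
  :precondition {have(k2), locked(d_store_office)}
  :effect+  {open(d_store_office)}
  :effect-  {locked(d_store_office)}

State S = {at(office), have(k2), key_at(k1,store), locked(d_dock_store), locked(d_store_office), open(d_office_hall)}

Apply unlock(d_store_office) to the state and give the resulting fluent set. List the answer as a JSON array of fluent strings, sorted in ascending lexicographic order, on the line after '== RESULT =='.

Progress:
  pre ⊆ S: {have(k2), locked(d_store_office)} ⊆ S  — applicable
  S \ del = {at(office), have(k2), key_at(k1,store), locked(d_dock_store), open(d_office_hall)}
  ∪ add   = {at(office), have(k2), key_at(k1,store), locked(d_dock_store), open(d_office_hall), open(d_store_office)}

== RESULT ==
["at(office)", "have(k2)", "key_at(k1,store)", "locked(d_dock_store)", "open(d_office_hall)", "open(d_store_office)"]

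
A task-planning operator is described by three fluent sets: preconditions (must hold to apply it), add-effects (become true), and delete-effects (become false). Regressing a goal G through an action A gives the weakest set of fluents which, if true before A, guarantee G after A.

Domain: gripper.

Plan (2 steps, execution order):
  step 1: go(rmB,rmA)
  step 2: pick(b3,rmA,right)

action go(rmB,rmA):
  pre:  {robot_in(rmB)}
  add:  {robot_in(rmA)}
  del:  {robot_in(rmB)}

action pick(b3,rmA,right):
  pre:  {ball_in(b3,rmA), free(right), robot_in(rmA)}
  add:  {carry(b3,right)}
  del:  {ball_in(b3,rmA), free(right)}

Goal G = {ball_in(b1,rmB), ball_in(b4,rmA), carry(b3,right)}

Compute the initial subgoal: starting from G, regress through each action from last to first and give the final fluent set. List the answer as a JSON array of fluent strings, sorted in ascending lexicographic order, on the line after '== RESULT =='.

Regress step by step:
  through step 2 (pick(b3,rmA,right)): drop {carry(b3,right)}, keep {ball_in(b1,rmB), ball_in(b4,rmA)}, require {ball_in(b3,rmA), free(right), robot_in(rmA)}
    → {ball_in(b1,rmB), ball_in(b3,rmA), ball_in(b4,rmA), free(right), robot_in(rmA)}
  through step 1 (go(rmB,rmA)): drop {robot_in(rmA)}, keep {ball_in(b1,rmB), ball_in(b3,rmA), ball_in(b4,rmA), free(right)}, require {robot_in(rmB)}
    → {ball_in(b1,rmB), ball_in(b3,rmA), ball_in(b4,rmA), free(right), robot_in(rmB)}

== RESULT ==
["ball_in(b1,rmB)", "ball_in(b3,rmA)", "ball_in(b4,rmA)", "free(right)", "robot_in(rmB)"]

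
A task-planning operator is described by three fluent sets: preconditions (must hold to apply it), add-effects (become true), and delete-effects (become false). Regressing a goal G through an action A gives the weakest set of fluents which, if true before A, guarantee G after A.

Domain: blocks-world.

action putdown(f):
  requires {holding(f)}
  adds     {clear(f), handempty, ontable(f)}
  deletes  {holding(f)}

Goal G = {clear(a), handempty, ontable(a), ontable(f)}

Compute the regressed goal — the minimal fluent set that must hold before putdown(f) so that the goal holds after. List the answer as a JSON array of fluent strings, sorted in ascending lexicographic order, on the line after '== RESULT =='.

Compute (G \ add) ∪ pre:
  G ∩ del = {}  (empty — regression defined)
  G \ add = {clear(a), handempty, ontable(a), ontable(f)} \ {clear(f), handempty, ontable(f)} = {clear(a), ontable(a)}
  ∪ pre   = {clear(a), ontable(a)} ∪ {holding(f)}
          = {clear(a), holding(f), ontable(a)}

== RESULT ==
["clear(a)", "holding(f)", "ontable(a)"]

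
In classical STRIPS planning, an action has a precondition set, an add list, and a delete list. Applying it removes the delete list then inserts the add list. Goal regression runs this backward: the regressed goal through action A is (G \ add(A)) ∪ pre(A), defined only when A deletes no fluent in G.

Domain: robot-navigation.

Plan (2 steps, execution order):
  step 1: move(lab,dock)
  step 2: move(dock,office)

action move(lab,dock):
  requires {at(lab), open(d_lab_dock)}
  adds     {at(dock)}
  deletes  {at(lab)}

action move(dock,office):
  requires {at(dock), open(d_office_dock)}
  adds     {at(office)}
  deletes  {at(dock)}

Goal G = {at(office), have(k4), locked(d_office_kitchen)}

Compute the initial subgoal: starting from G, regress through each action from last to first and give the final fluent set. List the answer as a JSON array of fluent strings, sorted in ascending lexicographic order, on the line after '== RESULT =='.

Work backward from the goal:
  through step 2 (move(dock,office)): drop {at(office)}, keep {have(k4), locked(d_office_kitchen)}, require {at(dock), open(d_office_dock)}
    → {at(dock), have(k4), locked(d_office_kitchen), open(d_office_dock)}
  through step 1 (move(lab,dock)): drop {at(dock)}, keep {have(k4), locked(d_office_kitchen), open(d_office_dock)}, require {at(lab), open(d_lab_dock)}
    → {at(lab), have(k4), locked(d_office_kitchen), open(d_lab_dock), open(d_office_dock)}

== RESULT ==
["at(lab)", "have(k4)", "locked(d_office_kitchen)", "open(d_lab_dock)", "open(d_office_dock)"]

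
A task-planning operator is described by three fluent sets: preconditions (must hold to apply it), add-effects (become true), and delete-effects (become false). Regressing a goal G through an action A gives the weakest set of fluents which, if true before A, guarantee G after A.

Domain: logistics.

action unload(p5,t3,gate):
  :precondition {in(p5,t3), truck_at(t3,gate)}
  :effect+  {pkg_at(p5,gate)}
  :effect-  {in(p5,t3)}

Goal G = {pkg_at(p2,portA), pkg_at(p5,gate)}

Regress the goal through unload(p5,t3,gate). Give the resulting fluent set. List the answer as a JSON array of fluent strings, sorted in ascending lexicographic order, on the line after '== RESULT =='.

Compute (G \ add) ∪ pre:
  G ∩ del = {}  (empty — regression defined)
  G \ add = {pkg_at(p2,portA), pkg_at(p5,gate)} \ {pkg_at(p5,gate)} = {pkg_at(p2,portA)}
  ∪ pre   = {pkg_at(p2,portA)} ∪ {in(p5,t3), truck_at(t3,gate)}
          = {in(p5,t3), pkg_at(p2,portA), truck_at(t3,gate)}

== RESULT ==
["in(p5,t3)", "pkg_at(p2,portA)", "truck_at(t3,gate)"]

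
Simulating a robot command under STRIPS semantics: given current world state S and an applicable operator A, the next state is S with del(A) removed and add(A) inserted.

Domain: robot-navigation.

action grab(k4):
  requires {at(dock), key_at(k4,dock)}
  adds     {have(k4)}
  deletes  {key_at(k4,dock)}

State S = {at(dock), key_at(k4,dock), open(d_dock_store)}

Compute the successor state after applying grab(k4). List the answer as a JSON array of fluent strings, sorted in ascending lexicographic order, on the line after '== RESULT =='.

Compute (S \ del) ∪ add:
  pre ⊆ S: {at(dock), key_at(k4,dock)} ⊆ S  — applicable
  S \ del = {at(dock), open(d_dock_store)}
  ∪ add   = {at(dock), have(k4), open(d_dock_store)}

== RESULT ==
["at(dock)", "have(k4)", "open(d_dock_store)"]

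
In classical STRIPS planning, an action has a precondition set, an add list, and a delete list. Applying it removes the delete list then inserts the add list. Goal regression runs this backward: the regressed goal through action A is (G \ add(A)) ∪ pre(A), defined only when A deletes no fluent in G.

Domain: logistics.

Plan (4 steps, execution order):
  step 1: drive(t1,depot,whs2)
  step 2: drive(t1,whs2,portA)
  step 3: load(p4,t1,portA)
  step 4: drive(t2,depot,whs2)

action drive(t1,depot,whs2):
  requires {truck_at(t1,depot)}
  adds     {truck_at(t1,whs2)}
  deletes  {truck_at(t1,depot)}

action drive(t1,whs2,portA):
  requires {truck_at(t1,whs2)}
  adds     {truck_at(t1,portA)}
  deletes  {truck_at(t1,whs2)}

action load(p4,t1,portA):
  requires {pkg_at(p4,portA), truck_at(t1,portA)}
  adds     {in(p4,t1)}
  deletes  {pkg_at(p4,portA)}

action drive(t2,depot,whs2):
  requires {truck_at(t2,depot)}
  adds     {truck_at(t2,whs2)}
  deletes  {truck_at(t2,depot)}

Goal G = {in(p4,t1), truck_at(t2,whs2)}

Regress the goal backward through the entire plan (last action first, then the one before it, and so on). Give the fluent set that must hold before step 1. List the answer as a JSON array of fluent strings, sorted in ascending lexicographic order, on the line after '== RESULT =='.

Work backward from the goal:
  through step 4 (drive(t2,depot,whs2)): drop {truck_at(t2,whs2)}, keep {in(p4,t1)}, require {truck_at(t2,depot)}
    → {in(p4,t1), truck_at(t2,depot)}
  through step 3 (load(p4,t1,portA)): drop {in(p4,t1)}, keep {truck_at(t2,depot)}, require {pkg_at(p4,portA), truck_at(t1,portA)}
    → {pkg_at(p4,portA), truck_at(t1,portA), truck_at(t2,depot)}
  through step 2 (drive(t1,whs2,portA)): drop {truck_at(t1,portA)}, keep {pkg_at(p4,portA), truck_at(t2,depot)}, require {truck_at(t1,whs2)}
    → {pkg_at(p4,portA), truck_at(t1,whs2), truck_at(t2,depot)}
  through step 1 (drive(t1,depot,whs2)): drop {truck_at(t1,whs2)}, keep {pkg_at(p4,portA), truck_at(t2,depot)}, require {truck_at(t1,depot)}
    → {pkg_at(p4,portA), truck_at(t1,depot), truck_at(t2,depot)}

== RESULT ==
["pkg_at(p4,portA)", "truck_at(t1,depot)", "truck_at(t2,depot)"]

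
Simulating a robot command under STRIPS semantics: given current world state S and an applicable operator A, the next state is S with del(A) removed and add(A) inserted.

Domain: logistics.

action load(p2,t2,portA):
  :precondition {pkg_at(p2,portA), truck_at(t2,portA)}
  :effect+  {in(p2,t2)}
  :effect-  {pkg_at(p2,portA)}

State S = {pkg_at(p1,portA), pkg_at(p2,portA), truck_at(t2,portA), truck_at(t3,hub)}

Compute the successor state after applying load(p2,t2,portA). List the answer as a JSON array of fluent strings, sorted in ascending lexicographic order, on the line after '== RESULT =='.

Compute (S \ del) ∪ add:
  pre ⊆ S: {pkg_at(p2,portA), truck_at(t2,portA)} ⊆ S  — applicable
  S \ del = {pkg_at(p1,portA), truck_at(t2,portA), truck_at(t3,hub)}
  ∪ add   = {in(p2,t2), pkg_at(p1,portA), truck_at(t2,portA), truck_at(t3,hub)}

== RESULT ==
["in(p2,t2)", "pkg_at(p1,portA)", "truck_at(t2,portA)", "truck_at(t3,hub)"]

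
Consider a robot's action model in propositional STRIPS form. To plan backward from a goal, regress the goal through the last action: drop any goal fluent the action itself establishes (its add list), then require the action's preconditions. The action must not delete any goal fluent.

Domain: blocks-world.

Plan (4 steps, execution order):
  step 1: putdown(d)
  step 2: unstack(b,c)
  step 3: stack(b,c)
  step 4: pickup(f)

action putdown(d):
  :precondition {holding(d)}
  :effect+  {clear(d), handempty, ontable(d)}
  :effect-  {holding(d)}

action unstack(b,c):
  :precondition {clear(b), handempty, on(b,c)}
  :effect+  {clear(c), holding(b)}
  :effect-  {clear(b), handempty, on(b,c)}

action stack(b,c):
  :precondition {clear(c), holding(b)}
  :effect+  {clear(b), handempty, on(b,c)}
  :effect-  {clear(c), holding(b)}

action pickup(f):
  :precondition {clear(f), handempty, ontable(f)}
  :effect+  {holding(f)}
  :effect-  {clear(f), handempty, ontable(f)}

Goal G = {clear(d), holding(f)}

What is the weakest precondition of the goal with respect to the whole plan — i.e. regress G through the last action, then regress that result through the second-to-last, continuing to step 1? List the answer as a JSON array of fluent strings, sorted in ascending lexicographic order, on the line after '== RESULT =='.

Regress step by step:
  through step 4 (pickup(f)): drop {holding(f)}, keep {clear(d)}, require {clear(f), handempty, ontable(f)}
    → {clear(d), clear(f), handempty, ontable(f)}
  through step 3 (stack(b,c)): drop {handempty}, keep {clear(d), clear(f), ontable(f)}, require {clear(c), holding(b)}
    → {clear(c), clear(d), clear(f), holding(b), ontable(f)}
  through step 2 (unstack(b,c)): drop {clear(c), holding(b)}, keep {clear(d), clear(f), ontable(f)}, require {clear(b), handempty, on(b,c)}
    → {clear(b), clear(d), clear(f), handempty, on(b,c), ontable(f)}
  through step 1 (putdown(d)): drop {clear(d), handempty}, keep {clear(b), clear(f), on(b,c), ontable(f)}, require {holding(d)}
    → {clear(b), clear(f), holding(d), on(b,c), ontable(f)}

== RESULT ==
["clear(b)", "clear(f)", "holding(d)", "on(b,c)", "ontable(f)"]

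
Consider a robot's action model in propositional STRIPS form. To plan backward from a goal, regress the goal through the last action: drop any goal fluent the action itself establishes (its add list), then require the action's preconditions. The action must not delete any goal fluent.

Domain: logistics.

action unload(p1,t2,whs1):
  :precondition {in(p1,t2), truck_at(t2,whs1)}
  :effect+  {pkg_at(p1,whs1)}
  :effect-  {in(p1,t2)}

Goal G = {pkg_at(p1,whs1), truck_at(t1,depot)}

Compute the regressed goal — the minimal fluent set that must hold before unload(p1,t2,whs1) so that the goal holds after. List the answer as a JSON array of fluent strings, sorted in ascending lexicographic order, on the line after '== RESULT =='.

Compute (G \ add) ∪ pre:
  G ∩ del = {}  (empty — regression defined)
  G \ add = {pkg_at(p1,whs1), truck_at(t1,depot)} \ {pkg_at(p1,whs1)} = {truck_at(t1,depot)}
  ∪ pre   = {truck_at(t1,depot)} ∪ {in(p1,t2), truck_at(t2,whs1)}
          = {in(p1,t2), truck_at(t1,depot), truck_at(t2,whs1)}

== RESULT ==
["in(p1,t2)", "truck_at(t1,depot)", "truck_at(t2,whs1)"]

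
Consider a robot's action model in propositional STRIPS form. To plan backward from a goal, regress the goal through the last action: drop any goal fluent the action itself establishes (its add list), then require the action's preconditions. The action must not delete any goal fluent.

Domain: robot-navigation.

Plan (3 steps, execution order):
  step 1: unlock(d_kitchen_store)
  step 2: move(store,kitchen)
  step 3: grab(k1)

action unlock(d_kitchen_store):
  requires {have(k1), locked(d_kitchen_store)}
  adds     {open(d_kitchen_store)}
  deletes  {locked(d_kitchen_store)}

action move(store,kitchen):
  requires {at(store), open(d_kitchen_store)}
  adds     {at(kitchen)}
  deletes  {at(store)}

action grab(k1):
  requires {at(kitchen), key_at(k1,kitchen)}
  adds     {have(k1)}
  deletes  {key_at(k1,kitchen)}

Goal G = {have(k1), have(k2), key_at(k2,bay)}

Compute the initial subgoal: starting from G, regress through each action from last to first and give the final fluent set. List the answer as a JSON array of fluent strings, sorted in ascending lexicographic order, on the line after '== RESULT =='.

Work backward from the goal:
  through step 3 (grab(k1)): drop {have(k1)}, keep {have(k2), key_at(k2,bay)}, require {at(kitchen), key_at(k1,kitchen)}
    → {at(kitchen), have(k2), key_at(k1,kitchen), key_at(k2,bay)}
  through step 2 (move(store,kitchen)): drop {at(kitchen)}, keep {have(k2), key_at(k1,kitchen), key_at(k2,bay)}, require {at(store), open(d_kitchen_store)}
    → {at(store), have(k2), key_at(k1,kitchen), key_at(k2,bay), open(d_kitchen_store)}
  through step 1 (unlock(d_kitchen_store)): drop {open(d_kitchen_store)}, keep {at(store), have(k2), key_at(k1,kitchen), key_at(k2,bay)}, require {have(k1), locked(d_kitchen_store)}
    → {at(store), have(k1), have(k2), key_at(k1,kitchen), key_at(k2,bay), locked(d_kitchen_store)}

== RESULT ==
["at(store)", "have(k1)", "have(k2)", "key_at(k1,kitchen)", "key_at(k2,bay)", "locked(d_kitchen_store)"]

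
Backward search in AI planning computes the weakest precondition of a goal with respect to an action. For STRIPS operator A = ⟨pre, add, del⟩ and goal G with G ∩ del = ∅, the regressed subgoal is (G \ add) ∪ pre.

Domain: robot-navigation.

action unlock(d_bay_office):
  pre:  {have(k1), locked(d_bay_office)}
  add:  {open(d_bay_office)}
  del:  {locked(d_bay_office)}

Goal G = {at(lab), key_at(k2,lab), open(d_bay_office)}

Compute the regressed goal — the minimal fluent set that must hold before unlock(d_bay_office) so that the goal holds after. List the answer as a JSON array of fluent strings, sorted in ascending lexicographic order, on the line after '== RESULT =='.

Compute (G \ add) ∪ pre:
  G ∩ del = {}  (empty — regression defined)
  G \ add = {at(lab), key_at(k2,lab), open(d_bay_office)} \ {open(d_bay_office)} = {at(lab), key_at(k2,lab)}
  ∪ pre   = {at(lab), key_at(k2,lab)} ∪ {have(k1), locked(d_bay_office)}
          = {at(lab), have(k1), key_at(k2,lab), locked(d_bay_office)}

== RESULT ==
["at(lab)", "have(k1)", "key_at(k2,lab)", "locked(d_bay_office)"]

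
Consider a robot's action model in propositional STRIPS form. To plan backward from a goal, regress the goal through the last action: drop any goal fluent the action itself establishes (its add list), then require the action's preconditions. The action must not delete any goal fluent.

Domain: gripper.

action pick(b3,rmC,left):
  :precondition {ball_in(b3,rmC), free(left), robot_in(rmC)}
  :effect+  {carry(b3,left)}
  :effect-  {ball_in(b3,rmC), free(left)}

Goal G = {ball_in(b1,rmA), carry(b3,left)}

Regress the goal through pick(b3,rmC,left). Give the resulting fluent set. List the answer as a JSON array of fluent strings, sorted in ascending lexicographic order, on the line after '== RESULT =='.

Compute (G \ add) ∪ pre:
  G ∩ del = {}  (empty — regression defined)
  G \ add = {ball_in(b1,rmA), carry(b3,left)} \ {carry(b3,left)} = {ball_in(b1,rmA)}
  ∪ pre   = {ball_in(b1,rmA)} ∪ {ball_in(b3,rmC), free(left), robot_in(rmC)}
          = {ball_in(b1,rmA), ball_in(b3,rmC), free(left), robot_in(rmC)}

== RESULT ==
["ball_in(b1,rmA)", "ball_in(b3,rmC)", "free(left)", "robot_in(rmC)"]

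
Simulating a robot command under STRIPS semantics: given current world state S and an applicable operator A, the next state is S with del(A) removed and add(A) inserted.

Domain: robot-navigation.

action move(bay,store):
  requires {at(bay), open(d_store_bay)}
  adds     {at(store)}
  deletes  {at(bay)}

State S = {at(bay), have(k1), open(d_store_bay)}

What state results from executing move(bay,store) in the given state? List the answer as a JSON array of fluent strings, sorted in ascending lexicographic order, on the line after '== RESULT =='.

Compute (S \ del) ∪ add:
  pre ⊆ S: {at(bay), open(d_store_bay)} ⊆ S  — applicable
  S \ del = {have(k1), open(d_store_bay)}
  ∪ add   = {at(store), have(k1), open(d_store_bay)}

== RESULT ==
["at(store)", "have(k1)", "open(d_store_bay)"]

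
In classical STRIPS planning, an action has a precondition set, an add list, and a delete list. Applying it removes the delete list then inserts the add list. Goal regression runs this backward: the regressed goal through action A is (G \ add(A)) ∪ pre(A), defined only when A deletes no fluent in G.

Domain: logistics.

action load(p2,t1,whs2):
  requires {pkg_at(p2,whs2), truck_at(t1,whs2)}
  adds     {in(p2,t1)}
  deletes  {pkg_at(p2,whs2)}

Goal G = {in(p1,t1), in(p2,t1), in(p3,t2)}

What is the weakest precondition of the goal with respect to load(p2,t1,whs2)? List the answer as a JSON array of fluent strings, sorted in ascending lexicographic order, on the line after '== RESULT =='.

Regress:
  G ∩ del = {}  (empty — regression defined)
  G \ add = {in(p1,t1), in(p2,t1), in(p3,t2)} \ {in(p2,t1)} = {in(p1,t1), in(p3,t2)}
  ∪ pre   = {in(p1,t1), in(p3,t2)} ∪ {pkg_at(p2,whs2), truck_at(t1,whs2)}
          = {in(p1,t1), in(p3,t2), pkg_at(p2,whs2), truck_at(t1,whs2)}

== RESULT ==
["in(p1,t1)", "in(p3,t2)", "pkg_at(p2,whs2)", "truck_at(t1,whs2)"]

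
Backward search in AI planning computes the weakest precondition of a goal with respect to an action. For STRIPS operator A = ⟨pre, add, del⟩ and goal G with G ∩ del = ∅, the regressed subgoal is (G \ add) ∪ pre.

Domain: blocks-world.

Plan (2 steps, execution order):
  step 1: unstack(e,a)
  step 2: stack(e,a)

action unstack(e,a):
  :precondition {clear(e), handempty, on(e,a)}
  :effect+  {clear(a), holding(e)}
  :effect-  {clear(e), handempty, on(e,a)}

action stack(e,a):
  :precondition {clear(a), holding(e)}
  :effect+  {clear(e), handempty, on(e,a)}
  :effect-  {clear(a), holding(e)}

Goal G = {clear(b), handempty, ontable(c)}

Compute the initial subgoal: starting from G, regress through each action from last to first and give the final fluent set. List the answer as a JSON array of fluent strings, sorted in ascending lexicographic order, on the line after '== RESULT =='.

Regress step by step:
  through step 2 (stack(e,a)): drop {handempty}, keep {clear(b), ontable(c)}, require {clear(a), holding(e)}
    → {clear(a), clear(b), holding(e), ontable(c)}
  through step 1 (unstack(e,a)): drop {clear(a), holding(e)}, keep {clear(b), ontable(c)}, require {clear(e), handempty, on(e,a)}
    → {clear(b), clear(e), handempty, on(e,a), ontable(c)}

== RESULT ==
["clear(b)", "clear(e)", "handempty", "on(e,a)", "ontable(c)"]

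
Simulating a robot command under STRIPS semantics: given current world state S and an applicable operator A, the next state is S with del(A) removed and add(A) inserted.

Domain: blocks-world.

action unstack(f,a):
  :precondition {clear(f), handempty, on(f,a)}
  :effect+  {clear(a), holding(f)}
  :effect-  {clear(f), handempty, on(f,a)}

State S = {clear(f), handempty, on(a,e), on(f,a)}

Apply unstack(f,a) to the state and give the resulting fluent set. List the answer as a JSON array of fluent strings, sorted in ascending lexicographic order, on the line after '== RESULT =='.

Progress:
  pre ⊆ S: {clear(f), handempty, on(f,a)} ⊆ S  — applicable
  S \ del = {on(a,e)}
  ∪ add   = {clear(a), holding(f), on(a,e)}

== RESULT ==
["clear(a)", "holding(f)", "on(a,e)"]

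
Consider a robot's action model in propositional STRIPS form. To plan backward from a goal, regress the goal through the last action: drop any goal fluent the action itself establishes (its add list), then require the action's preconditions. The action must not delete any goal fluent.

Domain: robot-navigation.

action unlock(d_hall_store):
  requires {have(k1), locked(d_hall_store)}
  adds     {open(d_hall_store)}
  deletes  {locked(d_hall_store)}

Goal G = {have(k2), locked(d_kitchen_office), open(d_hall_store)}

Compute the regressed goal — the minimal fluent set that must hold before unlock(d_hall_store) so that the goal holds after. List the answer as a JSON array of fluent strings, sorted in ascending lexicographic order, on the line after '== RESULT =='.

Compute (G \ add) ∪ pre:
  G ∩ del = {}  (empty — regression defined)
  G \ add = {have(k2), locked(d_kitchen_office), open(d_hall_store)} \ {open(d_hall_store)} = {have(k2), locked(d_kitchen_office)}
  ∪ pre   = {have(k2), locked(d_kitchen_office)} ∪ {have(k1), locked(d_hall_store)}
          = {have(k1), have(k2), locked(d_hall_store), locked(d_kitchen_office)}

== RESULT ==
["have(k1)", "have(k2)", "locked(d_hall_store)", "locked(d_kitchen_office)"]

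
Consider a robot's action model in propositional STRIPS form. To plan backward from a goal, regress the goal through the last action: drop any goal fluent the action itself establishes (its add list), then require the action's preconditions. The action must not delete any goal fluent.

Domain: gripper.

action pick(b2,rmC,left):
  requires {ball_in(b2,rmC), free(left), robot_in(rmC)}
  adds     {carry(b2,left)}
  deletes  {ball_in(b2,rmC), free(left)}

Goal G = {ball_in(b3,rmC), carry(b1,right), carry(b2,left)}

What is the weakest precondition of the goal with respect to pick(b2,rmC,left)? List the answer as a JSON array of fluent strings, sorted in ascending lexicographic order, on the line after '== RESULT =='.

Compute (G \ add) ∪ pre:
  G ∩ del = {}  (empty — regression defined)
  G \ add = {ball_in(b3,rmC), carry(b1,right), carry(b2,left)} \ {carry(b2,left)} = {ball_in(b3,rmC), carry(b1,right)}
  ∪ pre   = {ball_in(b3,rmC), carry(b1,right)} ∪ {ball_in(b2,rmC), free(left), robot_in(rmC)}
          = {ball_in(b2,rmC), ball_in(b3,rmC), carry(b1,right), free(left), robot_in(rmC)}

== RESULT ==
["ball_in(b2,rmC)", "ball_in(b3,rmC)", "carry(b1,right)", "free(left)", "robot_in(rmC)"]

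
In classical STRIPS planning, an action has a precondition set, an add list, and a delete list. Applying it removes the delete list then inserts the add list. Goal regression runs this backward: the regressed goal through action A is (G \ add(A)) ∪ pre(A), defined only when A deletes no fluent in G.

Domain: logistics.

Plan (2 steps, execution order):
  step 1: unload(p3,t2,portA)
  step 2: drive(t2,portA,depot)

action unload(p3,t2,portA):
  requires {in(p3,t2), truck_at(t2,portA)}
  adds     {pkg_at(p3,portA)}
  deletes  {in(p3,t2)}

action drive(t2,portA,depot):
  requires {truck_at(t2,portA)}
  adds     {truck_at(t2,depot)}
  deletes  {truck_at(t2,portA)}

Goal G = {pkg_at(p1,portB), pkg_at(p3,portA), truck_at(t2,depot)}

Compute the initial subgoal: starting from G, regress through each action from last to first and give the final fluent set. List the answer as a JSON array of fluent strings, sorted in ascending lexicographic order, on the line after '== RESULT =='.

Regress step by step:
  through step 2 (drive(t2,portA,depot)): drop {truck_at(t2,depot)}, keep {pkg_at(p1,portB), pkg_at(p3,portA)}, require {truck_at(t2,portA)}
    → {pkg_at(p1,portB), pkg_at(p3,portA), truck_at(t2,portA)}
  through step 1 (unload(p3,t2,portA)): drop {pkg_at(p3,portA)}, keep {pkg_at(p1,portB), truck_at(t2,portA)}, require {in(p3,t2), truck_at(t2,portA)}
    → {in(p3,t2), pkg_at(p1,portB), truck_at(t2,portA)}

== RESULT ==
["in(p3,t2)", "pkg_at(p1,portB)", "truck_at(t2,portA)"]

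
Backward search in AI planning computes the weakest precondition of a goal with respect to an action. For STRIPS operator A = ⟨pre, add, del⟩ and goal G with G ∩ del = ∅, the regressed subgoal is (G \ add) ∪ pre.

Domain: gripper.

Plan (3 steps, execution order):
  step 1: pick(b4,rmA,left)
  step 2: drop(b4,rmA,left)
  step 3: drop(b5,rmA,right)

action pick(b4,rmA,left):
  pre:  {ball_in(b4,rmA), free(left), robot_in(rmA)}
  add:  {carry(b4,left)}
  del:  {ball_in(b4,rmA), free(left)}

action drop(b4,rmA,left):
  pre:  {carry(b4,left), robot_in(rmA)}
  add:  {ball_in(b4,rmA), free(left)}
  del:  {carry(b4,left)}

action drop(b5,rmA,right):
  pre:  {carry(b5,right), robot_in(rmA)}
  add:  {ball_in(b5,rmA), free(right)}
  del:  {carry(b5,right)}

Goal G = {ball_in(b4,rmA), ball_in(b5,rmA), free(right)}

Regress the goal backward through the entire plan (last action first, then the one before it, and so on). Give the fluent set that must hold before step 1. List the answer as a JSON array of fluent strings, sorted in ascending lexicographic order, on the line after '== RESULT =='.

Work backward from the goal:
  through step 3 (drop(b5,rmA,right)): drop {ball_in(b5,rmA), free(right)}, keep {ball_in(b4,rmA)}, require {carry(b5,right), robot_in(rmA)}
    → {ball_in(b4,rmA), carry(b5,right), robot_in(rmA)}
  through step 2 (drop(b4,rmA,left)): drop {ball_in(b4,rmA)}, keep {carry(b5,right), robot_in(rmA)}, require {carry(b4,left), robot_in(rmA)}
    → {carry(b4,left), carry(b5,right), robot_in(rmA)}
  through step 1 (pick(b4,rmA,left)): drop {carry(b4,left)}, keep {carry(b5,right), robot_in(rmA)}, require {ball_in(b4,rmA), free(left), robot_in(rmA)}
    → {ball_in(b4,rmA), carry(b5,right), free(left), robot_in(rmA)}

== RESULT ==
["ball_in(b4,rmA)", "carry(b5,right)", "free(left)", "robot_in(rmA)"]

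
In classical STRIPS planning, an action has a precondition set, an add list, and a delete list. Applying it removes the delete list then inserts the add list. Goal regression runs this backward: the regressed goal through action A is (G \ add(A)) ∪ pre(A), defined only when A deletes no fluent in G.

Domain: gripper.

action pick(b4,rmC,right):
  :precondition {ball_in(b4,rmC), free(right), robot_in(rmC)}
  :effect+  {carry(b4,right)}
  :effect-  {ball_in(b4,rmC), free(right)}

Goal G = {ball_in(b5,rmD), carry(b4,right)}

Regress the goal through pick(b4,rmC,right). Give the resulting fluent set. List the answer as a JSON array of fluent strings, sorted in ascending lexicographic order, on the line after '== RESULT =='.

Regress:
  G ∩ del = {}  (empty — regression defined)
  G \ add = {ball_in(b5,rmD), carry(b4,right)} \ {carry(b4,right)} = {ball_in(b5,rmD)}
  ∪ pre   = {ball_in(b5,rmD)} ∪ {ball_in(b4,rmC), free(right), robot_in(rmC)}
          = {ball_in(b4,rmC), ball_in(b5,rmD), free(right), robot_in(rmC)}

== RESULT ==
["ball_in(b4,rmC)", "ball_in(b5,rmD)", "free(right)", "robot_in(rmC)"]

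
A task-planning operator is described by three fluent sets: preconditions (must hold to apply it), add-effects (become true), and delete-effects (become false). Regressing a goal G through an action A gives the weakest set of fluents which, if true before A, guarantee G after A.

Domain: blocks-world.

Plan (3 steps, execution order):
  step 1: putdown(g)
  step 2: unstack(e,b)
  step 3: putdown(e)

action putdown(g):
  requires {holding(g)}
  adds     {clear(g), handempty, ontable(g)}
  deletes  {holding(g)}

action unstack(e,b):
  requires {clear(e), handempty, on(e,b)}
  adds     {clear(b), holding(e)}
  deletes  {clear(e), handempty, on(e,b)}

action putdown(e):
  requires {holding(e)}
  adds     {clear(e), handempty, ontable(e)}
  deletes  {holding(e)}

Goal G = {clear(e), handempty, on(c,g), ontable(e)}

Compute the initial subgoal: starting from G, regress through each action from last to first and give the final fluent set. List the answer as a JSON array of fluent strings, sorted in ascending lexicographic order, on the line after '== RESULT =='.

Work backward from the goal:
  through step 3 (putdown(e)): drop {clear(e), handempty, ontable(e)}, keep {on(c,g)}, require {holding(e)}
    → {holding(e), on(c,g)}
  through step 2 (unstack(e,b)): drop {holding(e)}, keep {on(c,g)}, require {clear(e), handempty, on(e,b)}
    → {clear(e), handempty, on(c,g), on(e,b)}
  through step 1 (putdown(g)): drop {handempty}, keep {clear(e), on(c,g), on(e,b)}, require {holding(g)}
    → {clear(e), holding(g), on(c,g), on(e,b)}

== RESULT ==
["clear(e)", "holding(g)", "on(c,g)", "on(e,b)"]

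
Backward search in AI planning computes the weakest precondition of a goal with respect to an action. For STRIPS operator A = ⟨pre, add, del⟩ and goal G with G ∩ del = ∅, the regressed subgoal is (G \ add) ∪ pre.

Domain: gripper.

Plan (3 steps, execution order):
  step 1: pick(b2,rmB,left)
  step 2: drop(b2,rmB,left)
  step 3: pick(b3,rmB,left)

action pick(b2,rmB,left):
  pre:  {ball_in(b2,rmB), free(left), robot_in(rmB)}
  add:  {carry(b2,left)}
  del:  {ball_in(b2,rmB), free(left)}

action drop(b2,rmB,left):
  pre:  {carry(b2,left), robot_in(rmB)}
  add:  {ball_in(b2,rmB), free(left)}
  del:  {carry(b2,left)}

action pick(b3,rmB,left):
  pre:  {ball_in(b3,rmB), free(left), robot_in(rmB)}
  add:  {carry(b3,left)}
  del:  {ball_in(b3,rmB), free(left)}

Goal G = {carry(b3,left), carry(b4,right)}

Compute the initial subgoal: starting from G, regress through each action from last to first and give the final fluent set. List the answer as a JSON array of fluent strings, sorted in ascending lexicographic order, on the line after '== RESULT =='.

Regress step by step:
  through step 3 (pick(b3,rmB,left)): drop {carry(b3,left)}, keep {carry(b4,right)}, require {ball_in(b3,rmB), free(left), robot_in(rmB)}
    → {ball_in(b3,rmB), carry(b4,right), free(left), robot_in(rmB)}
  through step 2 (drop(b2,rmB,left)): drop {free(left)}, keep {ball_in(b3,rmB), carry(b4,right), robot_in(rmB)}, require {carry(b2,left), robot_in(rmB)}
    → {ball_in(b3,rmB), carry(b2,left), carry(b4,right), robot_in(rmB)}
  through step 1 (pick(b2,rmB,left)): drop {carry(b2,left)}, keep {ball_in(b3,rmB), carry(b4,right), robot_in(rmB)}, require {ball_in(b2,rmB), free(left), robot_in(rmB)}
    → {ball_in(b2,rmB), ball_in(b3,rmB), carry(b4,right), free(left), robot_in(rmB)}

== RESULT ==
["ball_in(b2,rmB)", "ball_in(b3,rmB)", "carry(b4,right)", "free(left)", "robot_in(rmB)"]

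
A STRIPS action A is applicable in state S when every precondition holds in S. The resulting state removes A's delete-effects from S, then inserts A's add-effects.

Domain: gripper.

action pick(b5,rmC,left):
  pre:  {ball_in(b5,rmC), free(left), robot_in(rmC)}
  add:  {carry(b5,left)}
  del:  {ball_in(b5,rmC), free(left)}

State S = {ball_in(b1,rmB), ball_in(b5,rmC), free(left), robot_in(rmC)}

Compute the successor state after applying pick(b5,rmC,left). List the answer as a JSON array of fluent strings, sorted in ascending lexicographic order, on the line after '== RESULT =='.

Progress:
  pre ⊆ S: {ball_in(b5,rmC), free(left), robot_in(rmC)} ⊆ S  — applicable
  S \ del = {ball_in(b1,rmB), robot_in(rmC)}
  ∪ add   = {ball_in(b1,rmB), carry(b5,left), robot_in(rmC)}

== RESULT ==
["ball_in(b1,rmB)", "carry(b5,left)", "robot_in(rmC)"]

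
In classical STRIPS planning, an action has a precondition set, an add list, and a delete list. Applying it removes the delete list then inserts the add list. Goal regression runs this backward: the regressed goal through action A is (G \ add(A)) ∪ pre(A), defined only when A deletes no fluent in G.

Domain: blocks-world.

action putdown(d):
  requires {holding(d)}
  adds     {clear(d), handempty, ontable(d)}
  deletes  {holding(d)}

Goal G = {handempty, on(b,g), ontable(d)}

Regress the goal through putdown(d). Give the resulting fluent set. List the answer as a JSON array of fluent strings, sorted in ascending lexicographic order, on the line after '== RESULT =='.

Compute (G \ add) ∪ pre:
  G ∩ del = {}  (empty — regression defined)
  G \ add = {handempty, on(b,g), ontable(d)} \ {clear(d), handempty, ontable(d)} = {on(b,g)}
  ∪ pre   = {on(b,g)} ∪ {holding(d)}
          = {holding(d), on(b,g)}

== RESULT ==
["holding(d)", "on(b,g)"]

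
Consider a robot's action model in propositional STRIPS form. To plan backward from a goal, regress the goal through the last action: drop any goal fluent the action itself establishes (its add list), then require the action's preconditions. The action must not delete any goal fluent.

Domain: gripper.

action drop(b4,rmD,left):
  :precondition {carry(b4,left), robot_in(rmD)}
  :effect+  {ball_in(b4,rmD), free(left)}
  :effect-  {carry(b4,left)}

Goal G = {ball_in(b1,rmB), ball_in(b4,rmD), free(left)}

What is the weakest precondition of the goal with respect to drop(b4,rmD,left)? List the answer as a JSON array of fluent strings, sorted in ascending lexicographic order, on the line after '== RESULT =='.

Compute (G \ add) ∪ pre:
  G ∩ del = {}  (empty — regression defined)
  G \ add = {ball_in(b1,rmB), ball_in(b4,rmD), free(left)} \ {ball_in(b4,rmD), free(left)} = {ball_in(b1,rmB)}
  ∪ pre   = {ball_in(b1,rmB)} ∪ {carry(b4,left), robot_in(rmD)}
          = {ball_in(b1,rmB), carry(b4,left), robot_in(rmD)}

== RESULT ==
["ball_in(b1,rmB)", "carry(b4,left)", "robot_in(rmD)"]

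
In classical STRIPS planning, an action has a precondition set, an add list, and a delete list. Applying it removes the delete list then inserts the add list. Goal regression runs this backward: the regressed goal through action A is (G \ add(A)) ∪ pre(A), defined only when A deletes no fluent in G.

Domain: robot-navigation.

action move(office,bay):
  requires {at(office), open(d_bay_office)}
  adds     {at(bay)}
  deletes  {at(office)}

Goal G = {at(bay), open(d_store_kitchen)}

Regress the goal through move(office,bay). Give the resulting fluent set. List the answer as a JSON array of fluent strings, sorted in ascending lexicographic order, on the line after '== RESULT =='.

Compute (G \ add) ∪ pre:
  G ∩ del = {}  (empty — regression defined)
  G \ add = {at(bay), open(d_store_kitchen)} \ {at(bay)} = {open(d_store_kitchen)}
  ∪ pre   = {open(d_store_kitchen)} ∪ {at(office), open(d_bay_office)}
          = {at(office), open(d_bay_office), open(d_store_kitchen)}

== RESULT ==
["at(office)", "open(d_bay_office)", "open(d_store_kitchen)"]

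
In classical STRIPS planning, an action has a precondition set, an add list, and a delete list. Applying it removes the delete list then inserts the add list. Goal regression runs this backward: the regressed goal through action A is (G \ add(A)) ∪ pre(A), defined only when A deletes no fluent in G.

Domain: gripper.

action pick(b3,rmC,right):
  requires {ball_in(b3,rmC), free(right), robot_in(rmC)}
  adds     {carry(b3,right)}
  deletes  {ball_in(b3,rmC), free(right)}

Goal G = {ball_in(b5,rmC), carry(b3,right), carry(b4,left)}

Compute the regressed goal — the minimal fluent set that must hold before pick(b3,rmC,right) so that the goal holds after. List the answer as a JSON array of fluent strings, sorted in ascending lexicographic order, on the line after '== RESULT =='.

Regress:
  G ∩ del = {}  (empty — regression defined)
  G \ add = {ball_in(b5,rmC), carry(b3,right), carry(b4,left)} \ {carry(b3,right)} = {ball_in(b5,rmC), carry(b4,left)}
  ∪ pre   = {ball_in(b5,rmC), carry(b4,left)} ∪ {ball_in(b3,rmC), free(right), robot_in(rmC)}
          = {ball_in(b3,rmC), ball_in(b5,rmC), carry(b4,left), free(right), robot_in(rmC)}

== RESULT ==
["ball_in(b3,rmC)", "ball_in(b5,rmC)", "carry(b4,left)", "free(right)", "robot_in(rmC)"]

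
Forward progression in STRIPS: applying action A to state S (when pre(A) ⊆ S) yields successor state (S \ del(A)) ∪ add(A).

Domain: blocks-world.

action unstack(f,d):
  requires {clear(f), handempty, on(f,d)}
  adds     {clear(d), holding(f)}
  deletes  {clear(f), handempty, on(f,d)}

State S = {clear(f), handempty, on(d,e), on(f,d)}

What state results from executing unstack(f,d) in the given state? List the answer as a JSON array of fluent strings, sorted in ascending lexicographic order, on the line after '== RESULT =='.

Compute (S \ del) ∪ add:
  pre ⊆ S: {clear(f), handempty, on(f,d)} ⊆ S  — applicable
  S \ del = {on(d,e)}
  ∪ add   = {clear(d), holding(f), on(d,e)}

== RESULT ==
["clear(d)", "holding(f)", "on(d,e)"]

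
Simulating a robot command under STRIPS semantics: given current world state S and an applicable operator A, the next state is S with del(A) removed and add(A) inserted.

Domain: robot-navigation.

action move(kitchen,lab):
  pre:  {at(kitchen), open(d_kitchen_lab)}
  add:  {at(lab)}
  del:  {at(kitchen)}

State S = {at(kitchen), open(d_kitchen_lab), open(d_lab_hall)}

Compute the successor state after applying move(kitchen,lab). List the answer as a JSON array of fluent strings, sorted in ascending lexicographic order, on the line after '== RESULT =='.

Compute (S \ del) ∪ add:
  pre ⊆ S: {at(kitchen), open(d_kitchen_lab)} ⊆ S  — applicable
  S \ del = {open(d_kitchen_lab), open(d_lab_hall)}
  ∪ add   = {at(lab), open(d_kitchen_lab), open(d_lab_hall)}

== RESULT ==
["at(lab)", "open(d_kitchen_lab)", "open(d_lab_hall)"]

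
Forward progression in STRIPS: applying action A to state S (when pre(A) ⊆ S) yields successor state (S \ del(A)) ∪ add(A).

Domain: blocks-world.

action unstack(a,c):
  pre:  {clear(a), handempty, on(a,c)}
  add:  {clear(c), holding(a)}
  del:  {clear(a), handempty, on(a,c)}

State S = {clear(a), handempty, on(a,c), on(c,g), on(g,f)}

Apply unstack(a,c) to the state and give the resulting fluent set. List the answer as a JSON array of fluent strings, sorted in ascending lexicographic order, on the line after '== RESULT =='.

Compute (S \ del) ∪ add:
  pre ⊆ S: {clear(a), handempty, on(a,c)} ⊆ S  — applicable
  S \ del = {on(c,g), on(g,f)}
  ∪ add   = {clear(c), holding(a), on(c,g), on(g,f)}

== RESULT ==
["clear(c)", "holding(a)", "on(c,g)", "on(g,f)"]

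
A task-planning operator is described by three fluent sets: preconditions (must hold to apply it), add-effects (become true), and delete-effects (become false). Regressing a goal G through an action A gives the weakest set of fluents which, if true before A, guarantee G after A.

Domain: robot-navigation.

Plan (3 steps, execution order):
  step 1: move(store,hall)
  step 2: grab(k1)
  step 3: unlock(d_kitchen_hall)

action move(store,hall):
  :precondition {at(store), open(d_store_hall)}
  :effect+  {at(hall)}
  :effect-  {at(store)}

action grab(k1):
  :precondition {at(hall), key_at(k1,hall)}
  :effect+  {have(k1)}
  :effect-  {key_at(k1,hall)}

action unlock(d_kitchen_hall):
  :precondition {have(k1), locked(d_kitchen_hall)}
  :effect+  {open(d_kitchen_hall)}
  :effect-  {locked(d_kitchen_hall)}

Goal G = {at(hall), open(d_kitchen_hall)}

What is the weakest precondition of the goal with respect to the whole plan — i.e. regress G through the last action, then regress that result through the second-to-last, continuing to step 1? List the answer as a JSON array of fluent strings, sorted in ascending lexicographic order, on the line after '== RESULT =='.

Work backward from the goal:
  through step 3 (unlock(d_kitchen_hall)): drop {open(d_kitchen_hall)}, keep {at(hall)}, require {have(k1), locked(d_kitchen_hall)}
    → {at(hall), have(k1), locked(d_kitchen_hall)}
  through step 2 (grab(k1)): drop {have(k1)}, keep {at(hall), locked(d_kitchen_hall)}, require {at(hall), key_at(k1,hall)}
    → {at(hall), key_at(k1,hall), locked(d_kitchen_hall)}
  through step 1 (move(store,hall)): drop {at(hall)}, keep {key_at(k1,hall), locked(d_kitchen_hall)}, require {at(store), open(d_store_hall)}
    → {at(store), key_at(k1,hall), locked(d_kitchen_hall), open(d_store_hall)}

== RESULT ==
["at(store)", "key_at(k1,hall)", "locked(d_kitchen_hall)", "open(d_store_hall)"]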